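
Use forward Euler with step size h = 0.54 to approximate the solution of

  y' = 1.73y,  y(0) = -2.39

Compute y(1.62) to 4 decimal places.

Euler: y_{n+1} = y_n + h·f(t_n, y_n).
t=0.000000, y=-2.390000: f=-4.134700 → y ← -2.390000 + 0.54·(-4.134700) = -4.622738
t=0.540000, y=-4.622738: f=-7.997337 → y ← -4.622738 + 0.54·(-7.997337) = -8.941300
t=1.080000, y=-8.941300: f=-15.468449 → y ← -8.941300 + 0.54·(-15.468449) = -17.294262
y(1.62) ≈ -17.2943

-17.2943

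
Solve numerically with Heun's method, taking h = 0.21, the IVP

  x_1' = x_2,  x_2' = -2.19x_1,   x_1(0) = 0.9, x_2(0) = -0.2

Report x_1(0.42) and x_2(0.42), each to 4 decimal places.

0.6483, -0.9497

Heun on (x_1,x_2): k1 = f(s_n, state_n); k2 = f(s_n + h, state_n + h·k1); state_{n+1} = state_n + (h/2)·(k1 + k2).
0.000000: (0.900000, -0.200000)
  k1 = (-0.200000, -1.971000)
  predictor → (0.858000, -0.613910)
  k2 = (-0.613910, -1.879020)
  → (0.814539, -0.604252)
0.210000: (0.814539, -0.604252)
  k1 = (-0.604252, -1.783841)
  predictor → (0.687647, -0.978859)
  k2 = (-0.978859, -1.505946)
  → (0.648313, -0.949680)
(x_1(0.42), x_2(0.42)) ≈ (0.6483, -0.9497)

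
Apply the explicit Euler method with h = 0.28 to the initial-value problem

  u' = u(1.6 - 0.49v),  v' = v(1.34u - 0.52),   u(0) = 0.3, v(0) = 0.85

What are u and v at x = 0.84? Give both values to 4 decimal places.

0.7118, 0.8704

Euler on (u,v): u_{n+1} = u_n + h·u', v_{n+1} = v_n + h·v'.
0.000000: (0.300000, 0.850000); f=(0.355050, -0.100300) → (0.399414, 0.821916)
0.280000: (0.399414, 0.821916); f=(0.478203, 0.012505) → (0.533311, 0.825417)
0.560000: (0.533311, 0.825417); f=(0.637597, 0.160656) → (0.711838, 0.870401)
(u(0.84), v(0.84)) ≈ (0.7118, 0.8704)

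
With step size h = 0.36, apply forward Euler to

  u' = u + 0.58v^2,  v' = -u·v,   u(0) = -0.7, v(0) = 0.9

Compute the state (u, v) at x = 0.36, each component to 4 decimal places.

-0.7829, 1.1268

Euler on (u,v): u_{n+1} = u_n + h·u', v_{n+1} = v_n + h·v'.
0.000000: (-0.700000, 0.900000); f=(-0.230200, 0.630000) → (-0.782872, 1.126800)
(u(0.36), v(0.36)) ≈ (-0.7829, 1.1268)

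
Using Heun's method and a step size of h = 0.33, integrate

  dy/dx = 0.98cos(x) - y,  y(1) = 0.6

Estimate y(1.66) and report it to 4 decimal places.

0.3967

Heun: k1 = f(x_n, y_n); k2 = f(x_n + h, y_n + h·k1); y_{n+1} = y_n + (h/2)·(k1 + k2).
x=1.000000, y=0.600000:
  k1 = f(1.000000, 0.600000) = -0.070504
  k2 = f(1.330000, 0.576734) = -0.343027
  y ← 0.600000 + (0.33/2)·(-0.070504 + (-0.343027)) = 0.531767
x=1.330000, y=0.531767:
  k1 = f(1.330000, 0.531767) = -0.298061
  k2 = f(1.660000, 0.433407) = -0.520711
  y ← 0.531767 + (0.33/2)·(-0.298061 + (-0.520711)) = 0.396670
y(1.66) ≈ 0.3967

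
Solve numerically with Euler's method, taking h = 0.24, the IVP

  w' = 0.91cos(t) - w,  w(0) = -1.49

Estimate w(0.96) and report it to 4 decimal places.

Euler: w_{n+1} = w_n + h·f(t_n, w_n).
t=0.000000, w=-1.490000: f=2.400000 → w ← -1.490000 + 0.24·2.400000 = -0.914000
t=0.240000, w=-0.914000: f=1.797918 → w ← -0.914000 + 0.24·1.797918 = -0.482500
t=0.480000, w=-0.482500: f=1.289665 → w ← -0.482500 + 0.24·1.289665 = -0.172980
t=0.720000, w=-0.172980: f=0.857123 → w ← -0.172980 + 0.24·0.857123 = 0.032729
w(0.96) ≈ 0.0327

0.0327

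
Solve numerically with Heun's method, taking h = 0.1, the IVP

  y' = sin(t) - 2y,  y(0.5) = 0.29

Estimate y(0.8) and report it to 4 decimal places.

Heun: k1 = f(t_n, y_n); k2 = f(t_n + h, y_n + h·k1); y_{n+1} = y_n + (h/2)·(k1 + k2).
t=0.500000, y=0.290000:
  k1 = f(0.500000, 0.290000) = -0.100574
  k2 = f(0.600000, 0.279943) = 0.004757
  y ← 0.290000 + (0.1/2)·(-0.100574 + 0.004757) = 0.285209
t=0.600000, y=0.285209:
  k1 = f(0.600000, 0.285209) = -0.005776
  k2 = f(0.700000, 0.284632) = 0.074955
  y ← 0.285209 + (0.1/2)·(-0.005776 + 0.074955) = 0.288668
t=0.700000, y=0.288668:
  k1 = f(0.700000, 0.288668) = 0.066882
  k2 = f(0.800000, 0.295356) = 0.126644
  y ← 0.288668 + (0.1/2)·(0.066882 + 0.126644) = 0.298344
y(0.8) ≈ 0.2983

0.2983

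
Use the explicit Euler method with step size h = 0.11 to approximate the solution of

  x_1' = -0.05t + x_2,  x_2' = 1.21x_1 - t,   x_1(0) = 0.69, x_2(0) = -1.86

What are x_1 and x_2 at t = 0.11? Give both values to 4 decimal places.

Euler on (x_1,x_2): x_1_{n+1} = x_1_n + h·x_1', x_2_{n+1} = x_2_n + h·x_2'.
0.000000: (0.690000, -1.860000); f=(-1.860000, 0.834900) → (0.485400, -1.768161)
(x_1(0.11), x_2(0.11)) ≈ (0.4854, -1.7682)

0.4854, -1.7682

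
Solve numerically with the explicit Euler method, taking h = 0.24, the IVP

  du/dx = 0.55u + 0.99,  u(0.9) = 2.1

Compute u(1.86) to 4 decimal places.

4.6040

Euler: u_{n+1} = u_n + h·f(x_n, u_n).
x=0.900000, u=2.100000: f=2.145000 → u ← 2.100000 + 0.24·2.145000 = 2.614800
x=1.140000, u=2.614800: f=2.428140 → u ← 2.614800 + 0.24·2.428140 = 3.197554
x=1.380000, u=3.197554: f=2.748654 → u ← 3.197554 + 0.24·2.748654 = 3.857231
x=1.620000, u=3.857231: f=3.111477 → u ← 3.857231 + 0.24·3.111477 = 4.603985
u(1.86) ≈ 4.6040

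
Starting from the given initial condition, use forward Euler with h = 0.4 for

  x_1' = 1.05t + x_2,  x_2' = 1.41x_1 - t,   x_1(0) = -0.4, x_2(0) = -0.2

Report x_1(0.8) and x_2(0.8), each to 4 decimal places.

Euler on (x_1,x_2): x_1_{n+1} = x_1_n + h·x_1', x_2_{n+1} = x_2_n + h·x_2'.
0.000000: (-0.400000, -0.200000); f=(-0.200000, -0.564000) → (-0.480000, -0.425600)
0.400000: (-0.480000, -0.425600); f=(-0.005600, -1.076800) → (-0.482240, -0.856320)
(x_1(0.8), x_2(0.8)) ≈ (-0.4822, -0.8563)

-0.4822, -0.8563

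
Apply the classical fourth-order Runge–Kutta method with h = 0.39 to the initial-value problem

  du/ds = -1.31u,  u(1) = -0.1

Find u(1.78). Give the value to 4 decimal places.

RK4: k1 = f(s_n, u_n); k2 = f(s_n + h/2, u_n + (h/2)·k1); k3 = f(s_n + h/2, u_n + (h/2)·k2); k4 = f(s_n + h, u_n + h·k3); u_{n+1} = u_n + (h/6)·(k1 + 2k2 + 2k3 + k4).
s=1.000000, u=-0.100000:
  k1 = f(1.000000, -0.100000) = 0.131000
  k2 = f(1.195000, -0.074455) = 0.097536
  k3 = f(1.195000, -0.080980) = 0.106084
  k4 = f(1.390000, -0.058627) = 0.076801
  u ← -0.100000 + (0.39/6)·(k1 + 2k2 + 2k3 + k4) = -0.060022
s=1.390000, u=-0.060022:
  k1 = f(1.390000, -0.060022) = 0.078629
  k2 = f(1.585000, -0.044690) = 0.058543
  k3 = f(1.585000, -0.048606) = 0.063674
  k4 = f(1.780000, -0.035189) = 0.046098
  u ← -0.060022 + (0.39/6)·(k1 + 2k2 + 2k3 + k4) = -0.036027
u(1.78) ≈ -0.0360

-0.0360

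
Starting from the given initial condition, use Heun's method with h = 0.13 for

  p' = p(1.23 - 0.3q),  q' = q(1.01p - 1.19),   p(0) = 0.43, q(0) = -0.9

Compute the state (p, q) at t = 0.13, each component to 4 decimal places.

Heun on (p,q): k1 = f(t_n, state_n); k2 = f(t_n + h, state_n + h·k1); state_{n+1} = state_n + (h/2)·(k1 + k2).
0.000000: (0.430000, -0.900000)
  k1 = (0.645000, 0.680130)
  predictor → (0.513850, -0.811583)
  k2 = (0.757145, 0.544582)
  → (0.521139, -0.820394)
(p(0.13), q(0.13)) ≈ (0.5211, -0.8204)

0.5211, -0.8204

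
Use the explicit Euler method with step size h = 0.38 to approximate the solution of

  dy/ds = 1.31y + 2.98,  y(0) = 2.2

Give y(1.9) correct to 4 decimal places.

Euler: y_{n+1} = y_n + h·f(s_n, y_n).
s=0.000000, y=2.200000: f=5.862000 → y ← 2.200000 + 0.38·5.862000 = 4.427560
s=0.380000, y=4.427560: f=8.780104 → y ← 4.427560 + 0.38·8.780104 = 7.763999
s=0.760000, y=7.763999: f=13.150839 → y ← 7.763999 + 0.38·13.150839 = 12.761318
s=1.140000, y=12.761318: f=19.697327 → y ← 12.761318 + 0.38·19.697327 = 20.246302
s=1.520000, y=20.246302: f=29.502656 → y ← 20.246302 + 0.38·29.502656 = 31.457312
y(1.9) ≈ 31.4573

31.4573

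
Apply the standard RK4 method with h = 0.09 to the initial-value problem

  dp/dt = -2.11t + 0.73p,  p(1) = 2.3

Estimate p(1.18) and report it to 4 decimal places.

2.1814

RK4: k1 = f(t_n, p_n); k2 = f(t_n + h/2, p_n + (h/2)·k1); k3 = f(t_n + h/2, p_n + (h/2)·k2); k4 = f(t_n + h, p_n + h·k3); p_{n+1} = p_n + (h/6)·(k1 + 2k2 + 2k3 + k4).
t=1.000000, p=2.300000:
  k1 = f(1.000000, 2.300000) = -0.431000
  k2 = f(1.045000, 2.280605) = -0.540108
  k3 = f(1.045000, 2.275695) = -0.543693
  k4 = f(1.090000, 2.251068) = -0.656621
  p ← 2.300000 + (0.09/6)·(k1 + 2k2 + 2k3 + k4) = 2.251172
t=1.090000, p=2.251172:
  k1 = f(1.090000, 2.251172) = -0.656545
  k2 = f(1.135000, 2.221627) = -0.773062
  k3 = f(1.135000, 2.216384) = -0.776890
  k4 = f(1.180000, 2.181252) = -0.897486
  p ← 2.251172 + (0.09/6)·(k1 + 2k2 + 2k3 + k4) = 2.181363
p(1.18) ≈ 2.1814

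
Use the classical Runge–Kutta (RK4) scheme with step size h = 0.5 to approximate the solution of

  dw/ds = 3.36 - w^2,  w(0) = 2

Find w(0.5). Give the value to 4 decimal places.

1.8812

RK4: k1 = f(s_n, w_n); k2 = f(s_n + h/2, w_n + (h/2)·k1); k3 = f(s_n + h/2, w_n + (h/2)·k2); k4 = f(s_n + h, w_n + h·k3); w_{n+1} = w_n + (h/6)·(k1 + 2k2 + 2k3 + k4).
s=0.000000, w=2.000000:
  k1 = f(0.000000, 2.000000) = -0.640000
  k2 = f(0.250000, 1.840000) = -0.025600
  k3 = f(0.250000, 1.993600) = -0.614441
  k4 = f(0.500000, 1.692780) = 0.494497
  w ← 2.000000 + (0.5/6)·(k1 + 2k2 + 2k3 + k4) = 1.881201
w(0.5) ≈ 1.8812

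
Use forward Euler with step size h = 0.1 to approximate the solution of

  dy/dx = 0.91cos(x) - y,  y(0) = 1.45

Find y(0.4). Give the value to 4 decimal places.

Euler: y_{n+1} = y_n + h·f(x_n, y_n).
x=0.000000, y=1.450000: f=-0.540000 → y ← 1.450000 + 0.1·(-0.540000) = 1.396000
x=0.100000, y=1.396000: f=-0.490546 → y ← 1.396000 + 0.1·(-0.490546) = 1.346945
x=0.200000, y=1.346945: f=-0.455085 → y ← 1.346945 + 0.1·(-0.455085) = 1.301437
x=0.300000, y=1.301437: f=-0.432081 → y ← 1.301437 + 0.1·(-0.432081) = 1.258229
y(0.4) ≈ 1.2582

1.2582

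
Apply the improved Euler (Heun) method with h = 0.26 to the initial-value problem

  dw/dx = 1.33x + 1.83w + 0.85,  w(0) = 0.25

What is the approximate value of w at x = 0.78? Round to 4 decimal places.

3.0314

Heun: k1 = f(x_n, w_n); k2 = f(x_n + h, w_n + h·k1); w_{n+1} = w_n + (h/2)·(k1 + k2).
x=0.000000, w=0.250000:
  k1 = f(0.000000, 0.250000) = 1.307500
  k2 = f(0.260000, 0.589950) = 2.275409
  w ← 0.250000 + (0.26/2)·(1.307500 + 2.275409) = 0.715778
x=0.260000, w=0.715778:
  k1 = f(0.260000, 0.715778) = 2.505674
  k2 = f(0.520000, 1.367253) = 4.043674
  w ← 0.715778 + (0.26/2)·(2.505674 + 4.043674) = 1.567193
x=0.520000, w=1.567193:
  k1 = f(0.520000, 1.567193) = 4.409564
  k2 = f(0.780000, 2.713680) = 6.853434
  w ← 1.567193 + (0.26/2)·(4.409564 + 6.853434) = 3.031383
w(0.78) ≈ 3.0314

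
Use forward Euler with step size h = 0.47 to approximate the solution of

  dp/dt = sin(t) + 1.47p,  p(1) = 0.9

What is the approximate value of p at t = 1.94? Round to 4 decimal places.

Euler: p_{n+1} = p_n + h·f(t_n, p_n).
t=1.000000, p=0.900000: f=2.164471 → p ← 0.900000 + 0.47·2.164471 = 1.917301
t=1.470000, p=1.917301: f=3.813357 → p ← 1.917301 + 0.47·3.813357 = 3.709579
p(1.94) ≈ 3.7096

3.7096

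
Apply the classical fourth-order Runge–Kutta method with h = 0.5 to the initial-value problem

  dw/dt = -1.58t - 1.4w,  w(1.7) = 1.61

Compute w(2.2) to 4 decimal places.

-0.3214

RK4: k1 = f(t_n, w_n); k2 = f(t_n + h/2, w_n + (h/2)·k1); k3 = f(t_n + h/2, w_n + (h/2)·k2); k4 = f(t_n + h, w_n + h·k3); w_{n+1} = w_n + (h/6)·(k1 + 2k2 + 2k3 + k4).
t=1.700000, w=1.610000:
  k1 = f(1.700000, 1.610000) = -4.940000
  k2 = f(1.950000, 0.375000) = -3.606000
  k3 = f(1.950000, 0.708500) = -4.072900
  k4 = f(2.200000, -0.426450) = -2.878970
  w ← 1.610000 + (0.5/6)·(k1 + 2k2 + 2k3 + k4) = -0.321398
w(2.2) ≈ -0.3214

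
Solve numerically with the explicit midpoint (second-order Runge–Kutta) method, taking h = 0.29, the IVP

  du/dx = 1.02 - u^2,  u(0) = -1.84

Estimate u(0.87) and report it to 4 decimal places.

-71.6736

Midpoint: k1 = f(x_n, u_n); k2 = f(x_n + h/2, u_n + (h/2)·k1); u_{n+1} = u_n + h·k2.
x=0.000000, u=-1.840000:
  k1 = f(0.000000, -1.840000) = -2.365600
  k2 = f(0.145000, -2.183012) = -3.745541
  u ← -1.840000 + 0.29·(-3.745541) = -2.926207
x=0.290000, u=-2.926207:
  k1 = f(0.290000, -2.926207) = -7.542687
  k2 = f(0.435000, -4.019897) = -15.139569
  u ← -2.926207 + 0.29·(-15.139569) = -7.316682
x=0.580000, u=-7.316682:
  k1 = f(0.580000, -7.316682) = -52.513837
  k2 = f(0.725000, -14.931188) = -221.920390
  u ← -7.316682 + 0.29·(-221.920390) = -71.673595
u(0.87) ≈ -71.6736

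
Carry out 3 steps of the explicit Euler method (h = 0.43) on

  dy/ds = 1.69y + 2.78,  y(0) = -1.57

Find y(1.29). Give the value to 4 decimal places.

Euler: y_{n+1} = y_n + h·f(s_n, y_n).
s=0.000000, y=-1.570000: f=0.126700 → y ← -1.570000 + 0.43·0.126700 = -1.515519
s=0.430000, y=-1.515519: f=0.218773 → y ← -1.515519 + 0.43·0.218773 = -1.421447
s=0.860000, y=-1.421447: f=0.377755 → y ← -1.421447 + 0.43·0.377755 = -1.259012
y(1.29) ≈ -1.2590

-1.2590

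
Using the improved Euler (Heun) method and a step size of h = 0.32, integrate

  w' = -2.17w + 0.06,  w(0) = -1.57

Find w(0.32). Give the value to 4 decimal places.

-0.8458

Heun: k1 = f(t_n, w_n); k2 = f(t_n + h, w_n + h·k1); w_{n+1} = w_n + (h/2)·(k1 + k2).
t=0.000000, w=-1.570000:
  k1 = f(0.000000, -1.570000) = 3.466900
  k2 = f(0.320000, -0.460592) = 1.059485
  w ← -1.570000 + (0.32/2)·(3.466900 + 1.059485) = -0.845778
w(0.32) ≈ -0.8458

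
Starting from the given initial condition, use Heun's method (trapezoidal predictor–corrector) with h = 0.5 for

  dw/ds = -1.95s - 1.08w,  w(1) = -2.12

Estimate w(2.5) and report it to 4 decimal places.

Heun: k1 = f(s_n, w_n); k2 = f(s_n + h, w_n + h·k1); w_{n+1} = w_n + (h/2)·(k1 + k2).
s=1.000000, w=-2.120000:
  k1 = f(1.000000, -2.120000) = 0.339600
  k2 = f(1.500000, -1.950200) = -0.818784
  w ← -2.120000 + (0.5/2)·(0.339600 + (-0.818784)) = -2.239796
s=1.500000, w=-2.239796:
  k1 = f(1.500000, -2.239796) = -0.506020
  k2 = f(2.000000, -2.492806) = -1.207769
  w ← -2.239796 + (0.5/2)·(-0.506020 + (-1.207769)) = -2.668243
s=2.000000, w=-2.668243:
  k1 = f(2.000000, -2.668243) = -1.018297
  k2 = f(2.500000, -3.177392) = -1.443417
  w ← -2.668243 + (0.5/2)·(-1.018297 + (-1.443417)) = -3.283672
w(2.5) ≈ -3.2837

-3.2837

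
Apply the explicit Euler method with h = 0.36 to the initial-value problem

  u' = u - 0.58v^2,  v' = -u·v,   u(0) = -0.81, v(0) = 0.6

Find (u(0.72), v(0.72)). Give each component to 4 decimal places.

Euler on (u,v): u_{n+1} = u_n + h·u', v_{n+1} = v_n + h·v'.
0.000000: (-0.810000, 0.600000); f=(-1.018800, 0.486000) → (-1.176768, 0.774960)
0.360000: (-1.176768, 0.774960); f=(-1.525095, 0.911948) → (-1.725802, 1.103261)
(u(0.72), v(0.72)) ≈ (-1.7258, 1.1033)

-1.7258, 1.1033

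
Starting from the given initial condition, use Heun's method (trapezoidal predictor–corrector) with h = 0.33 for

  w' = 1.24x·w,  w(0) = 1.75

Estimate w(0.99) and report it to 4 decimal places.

3.1753

Heun: k1 = f(x_n, w_n); k2 = f(x_n + h, w_n + h·k1); w_{n+1} = w_n + (h/2)·(k1 + k2).
x=0.000000, w=1.750000:
  k1 = f(0.000000, 1.750000) = 0.000000
  k2 = f(0.330000, 1.750000) = 0.716100
  w ← 1.750000 + (0.33/2)·(0.000000 + 0.716100) = 1.868156
x=0.330000, w=1.868156:
  k1 = f(0.330000, 1.868156) = 0.764450
  k2 = f(0.660000, 2.120425) = 1.735356
  w ← 1.868156 + (0.33/2)·(0.764450 + 1.735356) = 2.280624
x=0.660000, w=2.280624:
  k1 = f(0.660000, 2.280624) = 1.866463
  k2 = f(0.990000, 2.896557) = 3.555814
  w ← 2.280624 + (0.33/2)·(1.866463 + 3.555814) = 3.175300
w(0.99) ≈ 3.1753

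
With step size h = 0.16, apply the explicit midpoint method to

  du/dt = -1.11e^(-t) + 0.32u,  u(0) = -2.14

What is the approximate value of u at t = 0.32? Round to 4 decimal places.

Midpoint: k1 = f(t_n, u_n); k2 = f(t_n + h/2, u_n + (h/2)·k1); u_{n+1} = u_n + h·k2.
t=0.000000, u=-2.140000:
  k1 = f(0.000000, -2.140000) = -1.794800
  k2 = f(0.080000, -2.283584) = -1.755406
  u ← -2.140000 + 0.16·(-1.755406) = -2.420865
t=0.160000, u=-2.420865:
  k1 = f(0.160000, -2.420865) = -1.720556
  k2 = f(0.240000, -2.558509) = -1.691880
  u ← -2.420865 + 0.16·(-1.691880) = -2.691566
u(0.32) ≈ -2.6916

-2.6916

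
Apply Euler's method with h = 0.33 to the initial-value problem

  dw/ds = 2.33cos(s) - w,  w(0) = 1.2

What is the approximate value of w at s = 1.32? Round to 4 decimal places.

Euler: w_{n+1} = w_n + h·f(s_n, w_n).
s=0.000000, w=1.200000: f=1.130000 → w ← 1.200000 + 0.33·1.130000 = 1.572900
s=0.330000, w=1.572900: f=0.631379 → w ← 1.572900 + 0.33·0.631379 = 1.781255
s=0.660000, w=1.781255: f=0.059427 → w ← 1.781255 + 0.33·0.059427 = 1.800866
s=0.990000, w=1.800866: f=-0.522418 → w ← 1.800866 + 0.33·(-0.522418) = 1.628468
w(1.32) ≈ 1.6285

1.6285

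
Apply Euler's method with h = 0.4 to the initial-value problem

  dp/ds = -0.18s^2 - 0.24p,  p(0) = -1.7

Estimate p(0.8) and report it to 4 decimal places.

Euler: p_{n+1} = p_n + h·f(s_n, p_n).
s=0.000000, p=-1.700000: f=0.408000 → p ← -1.700000 + 0.4·0.408000 = -1.536800
s=0.400000, p=-1.536800: f=0.340032 → p ← -1.536800 + 0.4·0.340032 = -1.400787
p(0.8) ≈ -1.4008

-1.4008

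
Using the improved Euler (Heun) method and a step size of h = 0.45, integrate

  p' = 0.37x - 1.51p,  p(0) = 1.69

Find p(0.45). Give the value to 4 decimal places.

Heun: k1 = f(x_n, p_n); k2 = f(x_n + h, p_n + h·k1); p_{n+1} = p_n + (h/2)·(k1 + k2).
x=0.000000, p=1.690000:
  k1 = f(0.000000, 1.690000) = -2.551900
  k2 = f(0.450000, 0.541645) = -0.651384
  p ← 1.690000 + (0.45/2)·(-2.551900 + (-0.651384)) = 0.969261
p(0.45) ≈ 0.9693

0.9693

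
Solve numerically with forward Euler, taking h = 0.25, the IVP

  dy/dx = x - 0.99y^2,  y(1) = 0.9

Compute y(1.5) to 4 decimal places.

1.0389

Euler: y_{n+1} = y_n + h·f(x_n, y_n).
x=1.000000, y=0.900000: f=0.198100 → y ← 0.900000 + 0.25·0.198100 = 0.949525
x=1.250000, y=0.949525: f=0.357418 → y ← 0.949525 + 0.25·0.357418 = 1.038880
y(1.5) ≈ 1.0389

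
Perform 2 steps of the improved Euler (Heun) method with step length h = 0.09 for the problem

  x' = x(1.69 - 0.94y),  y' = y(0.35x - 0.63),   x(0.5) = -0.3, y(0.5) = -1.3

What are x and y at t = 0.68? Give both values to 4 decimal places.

Heun on (x,y): k1 = f(t_n, state_n); k2 = f(t_n + h, state_n + h·k1); state_{n+1} = state_n + (h/2)·(k1 + k2).
0.500000: (-0.300000, -1.300000)
  k1 = (-0.873600, 0.955500)
  predictor → (-0.378624, -1.214005)
  k2 = (-1.071947, 0.925701)
  → (-0.387550, -1.215346)
0.590000: (-0.387550, -1.215346)
  k1 = (-1.097705, 0.930520)
  predictor → (-0.486343, -1.131599)
  k2 = (-1.339244, 0.905528)
  → (-0.497212, -1.132724)
(x(0.68), y(0.68)) ≈ (-0.4972, -1.1327)

-0.4972, -1.1327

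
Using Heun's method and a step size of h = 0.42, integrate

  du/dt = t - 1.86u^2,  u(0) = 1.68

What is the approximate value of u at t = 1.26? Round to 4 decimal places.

Heun: k1 = f(t_n, u_n); k2 = f(t_n + h, u_n + h·k1); u_{n+1} = u_n + (h/2)·(k1 + k2).
t=0.000000, u=1.680000:
  k1 = f(0.000000, 1.680000) = -5.249664
  k2 = f(0.420000, -0.524859) = -0.092387
  u ← 1.680000 + (0.42/2)·(-5.249664 + (-0.092387)) = 0.558169
t=0.420000, u=0.558169:
  k1 = f(0.420000, 0.558169) = -0.159489
  k2 = f(0.840000, 0.491184) = 0.391253
  u ← 0.558169 + (0.42/2)·(-0.159489 + 0.391253) = 0.606840
t=0.840000, u=0.606840:
  k1 = f(0.840000, 0.606840) = 0.155046
  k2 = f(1.260000, 0.671959) = 0.420155
  u ← 0.606840 + (0.42/2)·(0.155046 + 0.420155) = 0.727632
u(1.26) ≈ 0.7276

0.7276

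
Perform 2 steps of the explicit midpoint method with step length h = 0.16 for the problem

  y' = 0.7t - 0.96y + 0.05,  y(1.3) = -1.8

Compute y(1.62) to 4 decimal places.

-1.0290

Midpoint: k1 = f(t_n, y_n); k2 = f(t_n + h/2, y_n + (h/2)·k1); y_{n+1} = y_n + h·k2.
t=1.300000, y=-1.800000:
  k1 = f(1.300000, -1.800000) = 2.688000
  k2 = f(1.380000, -1.584960) = 2.537562
  y ← -1.800000 + 0.16·2.537562 = -1.393990
t=1.460000, y=-1.393990:
  k1 = f(1.460000, -1.393990) = 2.410231
  k2 = f(1.540000, -1.201172) = 2.281125
  y ← -1.393990 + 0.16·2.281125 = -1.029010
y(1.62) ≈ -1.0290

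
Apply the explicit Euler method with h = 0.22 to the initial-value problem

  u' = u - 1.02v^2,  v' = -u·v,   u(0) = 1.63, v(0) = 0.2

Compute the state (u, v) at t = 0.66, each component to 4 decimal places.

2.9408, 0.0340

Euler on (u,v): u_{n+1} = u_n + h·u', v_{n+1} = v_n + h·v'.
0.000000: (1.630000, 0.200000); f=(1.589200, -0.326000) → (1.979624, 0.128280)
0.220000: (1.979624, 0.128280); f=(1.962839, -0.253946) → (2.411449, 0.072412)
0.440000: (2.411449, 0.072412); f=(2.406100, -0.174617) → (2.940791, 0.033996)
(u(0.66), v(0.66)) ≈ (2.9408, 0.0340)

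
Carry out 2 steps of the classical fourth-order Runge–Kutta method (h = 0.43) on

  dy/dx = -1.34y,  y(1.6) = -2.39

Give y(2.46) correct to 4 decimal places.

-0.7562

RK4: k1 = f(x_n, y_n); k2 = f(x_n + h/2, y_n + (h/2)·k1); k3 = f(x_n + h/2, y_n + (h/2)·k2); k4 = f(x_n + h, y_n + h·k3); y_{n+1} = y_n + (h/6)·(k1 + 2k2 + 2k3 + k4).
x=1.600000, y=-2.390000:
  k1 = f(1.600000, -2.390000) = 3.202600
  k2 = f(1.815000, -1.701441) = 2.279931
  k3 = f(1.815000, -1.899815) = 2.545752
  k4 = f(2.030000, -1.295327) = 1.735738
  y ← -2.390000 + (0.43/6)·(k1 + 2k2 + 2k3 + k4) = -1.344405
x=2.030000, y=-1.344405:
  k1 = f(2.030000, -1.344405) = 1.801502
  k2 = f(2.245000, -0.957082) = 1.282489
  k3 = f(2.245000, -1.068669) = 1.432017
  k4 = f(2.460000, -0.728637) = 0.976374
  y ← -1.344405 + (0.43/6)·(k1 + 2k2 + 2k3 + k4) = -0.756244
y(2.46) ≈ -0.7562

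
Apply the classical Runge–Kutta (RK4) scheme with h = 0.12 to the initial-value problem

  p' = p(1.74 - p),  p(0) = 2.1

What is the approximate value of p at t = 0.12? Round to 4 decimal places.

2.0212

RK4: k1 = f(t_n, p_n); k2 = f(t_n + h/2, p_n + (h/2)·k1); k3 = f(t_n + h/2, p_n + (h/2)·k2); k4 = f(t_n + h, p_n + h·k3); p_{n+1} = p_n + (h/6)·(k1 + 2k2 + 2k3 + k4).
t=0.000000, p=2.100000:
  k1 = f(0.000000, 2.100000) = -0.756000
  k2 = f(0.060000, 2.054640) = -0.646472
  k3 = f(0.060000, 2.061212) = -0.662085
  k4 = f(0.120000, 2.020550) = -0.566865
  p ← 2.100000 + (0.12/6)·(k1 + 2k2 + 2k3 + k4) = 2.021200
p(0.12) ≈ 2.0212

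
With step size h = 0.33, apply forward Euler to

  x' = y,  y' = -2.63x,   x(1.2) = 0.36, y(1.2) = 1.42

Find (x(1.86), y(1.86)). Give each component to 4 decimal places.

1.1941, 0.3884

Euler on (x,y): x_{n+1} = x_n + h·x', y_{n+1} = y_n + h·y'.
1.200000: (0.360000, 1.420000); f=(1.420000, -0.946800) → (0.828600, 1.107556)
1.530000: (0.828600, 1.107556); f=(1.107556, -2.179218) → (1.194093, 0.388414)
(x(1.86), y(1.86)) ≈ (1.1941, 0.3884)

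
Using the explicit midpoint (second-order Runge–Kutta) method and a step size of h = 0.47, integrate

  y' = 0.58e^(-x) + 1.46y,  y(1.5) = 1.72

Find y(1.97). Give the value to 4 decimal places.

Midpoint: k1 = f(x_n, y_n); k2 = f(x_n + h/2, y_n + (h/2)·k1); y_{n+1} = y_n + h·k2.
x=1.500000, y=1.720000:
  k1 = f(1.500000, 1.720000) = 2.640615
  k2 = f(1.735000, 2.340545) = 3.519507
  y ← 1.720000 + 0.47·3.519507 = 3.374168
y(1.97) ≈ 3.3742

3.3742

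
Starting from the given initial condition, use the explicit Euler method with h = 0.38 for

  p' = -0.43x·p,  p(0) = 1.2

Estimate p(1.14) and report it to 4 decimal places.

Euler: p_{n+1} = p_n + h·f(x_n, p_n).
x=0.000000, p=1.200000: f=0.000000 → p ← 1.200000 + 0.38·0.000000 = 1.200000
x=0.380000, p=1.200000: f=-0.196080 → p ← 1.200000 + 0.38·(-0.196080) = 1.125490
x=0.760000, p=1.125490: f=-0.367810 → p ← 1.125490 + 0.38·(-0.367810) = 0.985722
p(1.14) ≈ 0.9857

0.9857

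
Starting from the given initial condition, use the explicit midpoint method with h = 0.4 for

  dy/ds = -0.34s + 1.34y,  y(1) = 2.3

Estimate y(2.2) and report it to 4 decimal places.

9.5468

Midpoint: k1 = f(s_n, y_n); k2 = f(s_n + h/2, y_n + (h/2)·k1); y_{n+1} = y_n + h·k2.
s=1.000000, y=2.300000:
  k1 = f(1.000000, 2.300000) = 2.742000
  k2 = f(1.200000, 2.848400) = 3.408856
  y ← 2.300000 + 0.4·3.408856 = 3.663542
s=1.400000, y=3.663542:
  k1 = f(1.400000, 3.663542) = 4.433147
  k2 = f(1.600000, 4.550172) = 5.553230
  y ← 3.663542 + 0.4·5.553230 = 5.884834
s=1.800000, y=5.884834:
  k1 = f(1.800000, 5.884834) = 7.273678
  k2 = f(2.000000, 7.339570) = 9.155024
  y ← 5.884834 + 0.4·9.155024 = 9.546844
y(2.2) ≈ 9.5468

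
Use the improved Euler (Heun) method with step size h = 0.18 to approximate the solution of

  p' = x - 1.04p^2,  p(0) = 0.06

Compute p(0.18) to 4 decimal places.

0.0755

Heun: k1 = f(x_n, p_n); k2 = f(x_n + h, p_n + h·k1); p_{n+1} = p_n + (h/2)·(k1 + k2).
x=0.000000, p=0.060000:
  k1 = f(0.000000, 0.060000) = -0.003744
  k2 = f(0.180000, 0.059326) = 0.176340
  p ← 0.060000 + (0.18/2)·(-0.003744 + 0.176340) = 0.075534
p(0.18) ≈ 0.0755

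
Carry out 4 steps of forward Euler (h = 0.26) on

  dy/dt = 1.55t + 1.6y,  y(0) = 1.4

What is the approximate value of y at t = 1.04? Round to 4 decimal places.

6.4495

Euler: y_{n+1} = y_n + h·f(t_n, y_n).
t=0.000000, y=1.400000: f=2.240000 → y ← 1.400000 + 0.26·2.240000 = 1.982400
t=0.260000, y=1.982400: f=3.574840 → y ← 1.982400 + 0.26·3.574840 = 2.911858
t=0.520000, y=2.911858: f=5.464973 → y ← 2.911858 + 0.26·5.464973 = 4.332751
t=0.780000, y=4.332751: f=8.141402 → y ← 4.332751 + 0.26·8.141402 = 6.449516
y(1.04) ≈ 6.4495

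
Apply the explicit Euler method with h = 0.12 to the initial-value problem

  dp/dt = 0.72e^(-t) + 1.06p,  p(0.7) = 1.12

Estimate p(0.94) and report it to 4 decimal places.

Euler: p_{n+1} = p_n + h·f(t_n, p_n).
t=0.700000, p=1.120000: f=1.544741 → p ← 1.120000 + 0.12·1.544741 = 1.305369
t=0.820000, p=1.305369: f=1.700802 → p ← 1.305369 + 0.12·1.700802 = 1.509465
p(0.94) ≈ 1.5095

1.5095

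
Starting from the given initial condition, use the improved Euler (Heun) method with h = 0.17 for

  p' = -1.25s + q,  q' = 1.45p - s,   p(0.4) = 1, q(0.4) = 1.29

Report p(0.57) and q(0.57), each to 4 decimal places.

1.1314, 1.4706

Heun on (p,q): k1 = f(s_n, state_n); k2 = f(s_n + h, state_n + h·k1); state_{n+1} = state_n + (h/2)·(k1 + k2).
0.400000: (1.000000, 1.290000)
  k1 = (0.790000, 1.050000)
  predictor → (1.134300, 1.468500)
  k2 = (0.756000, 1.074735)
  → (1.131410, 1.470602)
(p(0.57), q(0.57)) ≈ (1.1314, 1.4706)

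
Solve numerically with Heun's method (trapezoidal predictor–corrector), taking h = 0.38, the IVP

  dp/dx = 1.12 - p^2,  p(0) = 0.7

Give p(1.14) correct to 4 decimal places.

1.0047

Heun: k1 = f(x_n, p_n); k2 = f(x_n + h, p_n + h·k1); p_{n+1} = p_n + (h/2)·(k1 + k2).
x=0.000000, p=0.700000:
  k1 = f(0.000000, 0.700000) = 0.630000
  k2 = f(0.380000, 0.939400) = 0.237528
  p ← 0.700000 + (0.38/2)·(0.630000 + 0.237528) = 0.864830
x=0.380000, p=0.864830:
  k1 = f(0.380000, 0.864830) = 0.372069
  k2 = f(0.760000, 1.006216) = 0.107529
  p ← 0.864830 + (0.38/2)·(0.372069 + 0.107529) = 0.955954
x=0.760000, p=0.955954:
  k1 = f(0.760000, 0.955954) = 0.206152
  k2 = f(1.140000, 1.034292) = 0.050241
  p ← 0.955954 + (0.38/2)·(0.206152 + 0.050241) = 1.004668
p(1.14) ≈ 1.0047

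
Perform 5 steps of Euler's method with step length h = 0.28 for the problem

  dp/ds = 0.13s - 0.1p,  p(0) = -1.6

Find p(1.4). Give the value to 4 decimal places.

-1.2891

Euler: p_{n+1} = p_n + h·f(s_n, p_n).
s=0.000000, p=-1.600000: f=0.160000 → p ← -1.600000 + 0.28·0.160000 = -1.555200
s=0.280000, p=-1.555200: f=0.191920 → p ← -1.555200 + 0.28·0.191920 = -1.501462
s=0.560000, p=-1.501462: f=0.222946 → p ← -1.501462 + 0.28·0.222946 = -1.439037
s=0.840000, p=-1.439037: f=0.253104 → p ← -1.439037 + 0.28·0.253104 = -1.368168
s=1.120000, p=-1.368168: f=0.282417 → p ← -1.368168 + 0.28·0.282417 = -1.289092
p(1.4) ≈ -1.2891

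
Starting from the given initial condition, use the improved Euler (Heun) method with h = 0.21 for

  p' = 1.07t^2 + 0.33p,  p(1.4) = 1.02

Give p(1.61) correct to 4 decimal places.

1.6198

Heun: k1 = f(t_n, p_n); k2 = f(t_n + h, p_n + h·k1); p_{n+1} = p_n + (h/2)·(k1 + k2).
t=1.400000, p=1.020000:
  k1 = f(1.400000, 1.020000) = 2.433800
  k2 = f(1.610000, 1.531098) = 3.278809
  p ← 1.020000 + (0.21/2)·(2.433800 + 3.278809) = 1.619824
p(1.61) ≈ 1.6198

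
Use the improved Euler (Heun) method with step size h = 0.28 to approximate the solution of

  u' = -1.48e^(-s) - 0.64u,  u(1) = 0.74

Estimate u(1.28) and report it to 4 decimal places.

0.4991

Heun: k1 = f(s_n, u_n); k2 = f(s_n + h, u_n + h·k1); u_{n+1} = u_n + (h/2)·(k1 + k2).
s=1.000000, u=0.740000:
  k1 = f(1.000000, 0.740000) = -1.018062
  k2 = f(1.280000, 0.454943) = -0.702659
  u ← 0.740000 + (0.28/2)·(-1.018062 + (-0.702659)) = 0.499099
u(1.28) ≈ 0.4991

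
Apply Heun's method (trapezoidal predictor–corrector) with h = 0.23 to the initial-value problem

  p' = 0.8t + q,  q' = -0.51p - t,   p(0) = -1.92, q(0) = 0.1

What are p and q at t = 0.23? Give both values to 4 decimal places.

-1.8499, 0.2974

Heun on (p,q): k1 = f(t_n, state_n); k2 = f(t_n + h, state_n + h·k1); state_{n+1} = state_n + (h/2)·(k1 + k2).
0.000000: (-1.920000, 0.100000)
  k1 = (0.100000, 0.979200)
  predictor → (-1.897000, 0.325216)
  k2 = (0.509216, 0.737470)
  → (-1.849940, 0.297417)
(p(0.23), q(0.23)) ≈ (-1.8499, 0.2974)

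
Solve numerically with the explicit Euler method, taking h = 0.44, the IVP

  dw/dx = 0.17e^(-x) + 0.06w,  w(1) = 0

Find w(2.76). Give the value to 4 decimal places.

0.0675

Euler: w_{n+1} = w_n + h·f(x_n, w_n).
x=1.000000, w=0.000000: f=0.062540 → w ← 0.000000 + 0.44·0.062540 = 0.027517
x=1.440000, w=0.027517: f=0.041929 → w ← 0.027517 + 0.44·0.041929 = 0.045966
x=1.880000, w=0.045966: f=0.028698 → w ← 0.045966 + 0.44·0.028698 = 0.058593
x=2.320000, w=0.058593: f=0.020222 → w ← 0.058593 + 0.44·0.020222 = 0.067491
w(2.76) ≈ 0.0675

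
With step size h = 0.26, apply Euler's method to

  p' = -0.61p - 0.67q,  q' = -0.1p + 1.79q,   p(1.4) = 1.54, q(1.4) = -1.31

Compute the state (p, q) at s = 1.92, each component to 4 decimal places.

1.6236, -2.9114

Euler on (p,q): p_{n+1} = p_n + h·p', q_{n+1} = q_n + h·q'.
1.400000: (1.540000, -1.310000); f=(-0.061700, -2.498900) → (1.523958, -1.959714)
1.660000: (1.523958, -1.959714); f=(0.383394, -3.660284) → (1.623640, -2.911388)
(p(1.92), q(1.92)) ≈ (1.6236, -2.9114)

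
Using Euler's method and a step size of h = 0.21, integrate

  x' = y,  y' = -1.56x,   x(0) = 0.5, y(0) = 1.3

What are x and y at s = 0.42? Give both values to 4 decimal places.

Euler on (x,y): x_{n+1} = x_n + h·x', y_{n+1} = y_n + h·y'.
0.000000: (0.500000, 1.300000); f=(1.300000, -0.780000) → (0.773000, 1.136200)
0.210000: (0.773000, 1.136200); f=(1.136200, -1.205880) → (1.011602, 0.882965)
(x(0.42), y(0.42)) ≈ (1.0116, 0.8830)

1.0116, 0.8830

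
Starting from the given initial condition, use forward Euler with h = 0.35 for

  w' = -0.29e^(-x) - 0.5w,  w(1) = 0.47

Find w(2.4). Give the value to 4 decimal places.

Euler: w_{n+1} = w_n + h·f(x_n, w_n).
x=1.000000, w=0.470000: f=-0.341685 → w ← 0.470000 + 0.35·(-0.341685) = 0.350410
x=1.350000, w=0.350410: f=-0.250385 → w ← 0.350410 + 0.35·(-0.250385) = 0.262776
x=1.700000, w=0.262776: f=-0.184366 → w ← 0.262776 + 0.35·(-0.184366) = 0.198247
x=2.050000, w=0.198247: f=-0.136457 → w ← 0.198247 + 0.35·(-0.136457) = 0.150488
w(2.4) ≈ 0.1505

0.1505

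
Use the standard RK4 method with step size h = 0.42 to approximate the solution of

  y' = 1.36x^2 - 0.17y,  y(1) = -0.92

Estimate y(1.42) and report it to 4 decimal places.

RK4: k1 = f(x_n, y_n); k2 = f(x_n + h/2, y_n + (h/2)·k1); k3 = f(x_n + h/2, y_n + (h/2)·k2); k4 = f(x_n + h, y_n + h·k3); y_{n+1} = y_n + (h/6)·(k1 + 2k2 + 2k3 + k4).
x=1.000000, y=-0.920000:
  k1 = f(1.000000, -0.920000) = 1.516400
  k2 = f(1.210000, -0.601556) = 2.093441
  k3 = f(1.210000, -0.480377) = 2.072840
  k4 = f(1.420000, -0.049407) = 2.750703
  y ← -0.920000 + (0.42/6)·(k1 + 2k2 + 2k3 + k4) = -0.038023
y(1.42) ≈ -0.0380

-0.0380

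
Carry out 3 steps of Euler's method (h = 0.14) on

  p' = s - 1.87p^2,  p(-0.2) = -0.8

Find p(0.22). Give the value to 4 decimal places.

-1.6701

Euler: p_{n+1} = p_n + h·f(s_n, p_n).
s=-0.200000, p=-0.800000: f=-1.396800 → p ← -0.800000 + 0.14·(-1.396800) = -0.995552
s=-0.060000, p=-0.995552: f=-1.913401 → p ← -0.995552 + 0.14·(-1.913401) = -1.263428
s=0.080000, p=-1.263428: f=-2.904989 → p ← -1.263428 + 0.14·(-2.904989) = -1.670127
p(0.22) ≈ -1.6701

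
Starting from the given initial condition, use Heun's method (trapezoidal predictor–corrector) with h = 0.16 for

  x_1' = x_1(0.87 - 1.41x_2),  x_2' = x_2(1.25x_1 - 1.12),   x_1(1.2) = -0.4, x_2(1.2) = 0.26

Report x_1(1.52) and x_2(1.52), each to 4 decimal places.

-0.4826, 0.1537

Heun on (x_1,x_2): k1 = f(s_n, state_n); k2 = f(s_n + h, state_n + h·k1); state_{n+1} = state_n + (h/2)·(k1 + k2).
1.200000: (-0.400000, 0.260000)
  k1 = (-0.201360, -0.421200)
  predictor → (-0.432218, 0.192608)
  k2 = (-0.258649, -0.319782)
  → (-0.436801, 0.200721)
1.360000: (-0.436801, 0.200721)
  k1 = (-0.256394, -0.334402)
  predictor → (-0.477824, 0.147217)
  k2 = (-0.316522, -0.252813)
  → (-0.482634, 0.153744)
(x_1(1.52), x_2(1.52)) ≈ (-0.4826, 0.1537)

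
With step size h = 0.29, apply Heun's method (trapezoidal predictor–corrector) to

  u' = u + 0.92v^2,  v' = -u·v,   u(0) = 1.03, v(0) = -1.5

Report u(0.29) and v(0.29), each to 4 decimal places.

1.9068, -0.9817

Heun on (u,v): k1 = f(s_n, state_n); k2 = f(s_n + h, state_n + h·k1); state_{n+1} = state_n + (h/2)·(k1 + k2).
0.000000: (1.030000, -1.500000)
  k1 = (3.100000, 1.545000)
  predictor → (1.929000, -1.051950)
  k2 = (2.947071, 2.029212)
  → (1.906825, -0.981739)
(u(0.29), v(0.29)) ≈ (1.9068, -0.9817)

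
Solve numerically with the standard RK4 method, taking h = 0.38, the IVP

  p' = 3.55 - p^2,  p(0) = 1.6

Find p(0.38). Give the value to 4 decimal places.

1.8029

RK4: k1 = f(s_n, p_n); k2 = f(s_n + h/2, p_n + (h/2)·k1); k3 = f(s_n + h/2, p_n + (h/2)·k2); k4 = f(s_n + h, p_n + h·k3); p_{n+1} = p_n + (h/6)·(k1 + 2k2 + 2k3 + k4).
s=0.000000, p=1.600000:
  k1 = f(0.000000, 1.600000) = 0.990000
  k2 = f(0.190000, 1.788100) = 0.352698
  k3 = f(0.190000, 1.667013) = 0.771069
  k4 = f(0.380000, 1.893006) = -0.033472
  p ← 1.600000 + (0.38/6)·(k1 + 2k2 + 2k3 + k4) = 1.802924
p(0.38) ≈ 1.8029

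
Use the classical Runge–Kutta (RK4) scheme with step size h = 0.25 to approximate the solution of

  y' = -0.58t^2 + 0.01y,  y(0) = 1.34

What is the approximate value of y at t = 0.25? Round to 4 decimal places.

RK4: k1 = f(t_n, y_n); k2 = f(t_n + h/2, y_n + (h/2)·k1); k3 = f(t_n + h/2, y_n + (h/2)·k2); k4 = f(t_n + h, y_n + h·k3); y_{n+1} = y_n + (h/6)·(k1 + 2k2 + 2k3 + k4).
t=0.000000, y=1.340000:
  k1 = f(0.000000, 1.340000) = 0.013400
  k2 = f(0.125000, 1.341675) = 0.004354
  k3 = f(0.125000, 1.340544) = 0.004343
  k4 = f(0.250000, 1.341086) = -0.022839
  y ← 1.340000 + (0.25/6)·(k1 + 2k2 + 2k3 + k4) = 1.340331
y(0.25) ≈ 1.3403

1.3403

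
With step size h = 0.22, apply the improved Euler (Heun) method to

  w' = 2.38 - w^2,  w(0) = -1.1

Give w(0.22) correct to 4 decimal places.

Heun: k1 = f(t_n, w_n); k2 = f(t_n + h, w_n + h·k1); w_{n+1} = w_n + (h/2)·(k1 + k2).
t=0.000000, w=-1.100000:
  k1 = f(0.000000, -1.100000) = 1.170000
  k2 = f(0.220000, -0.842600) = 1.670025
  w ← -1.100000 + (0.22/2)·(1.170000 + 1.670025) = -0.787597
w(0.22) ≈ -0.7876

-0.7876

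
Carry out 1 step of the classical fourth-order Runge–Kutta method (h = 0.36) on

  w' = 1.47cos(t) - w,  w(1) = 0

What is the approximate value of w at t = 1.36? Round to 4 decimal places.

0.1639

RK4: k1 = f(t_n, w_n); k2 = f(t_n + h/2, w_n + (h/2)·k1); k3 = f(t_n + h/2, w_n + (h/2)·k2); k4 = f(t_n + h, w_n + h·k3); w_{n+1} = w_n + (h/6)·(k1 + 2k2 + 2k3 + k4).
t=1.000000, w=0.000000:
  k1 = f(1.000000, 0.000000) = 0.794244
  k2 = f(1.180000, 0.142964) = 0.416996
  k3 = f(1.180000, 0.075059) = 0.484900
  k4 = f(1.360000, 0.174564) = 0.133017
  w ← 0.000000 + (0.36/6)·(k1 + 2k2 + 2k3 + k4) = 0.163863
w(1.36) ≈ 0.1639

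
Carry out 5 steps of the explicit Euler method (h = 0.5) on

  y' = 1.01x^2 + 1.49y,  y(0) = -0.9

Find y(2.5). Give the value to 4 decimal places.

-8.3506

Euler: y_{n+1} = y_n + h·f(x_n, y_n).
x=0.000000, y=-0.900000: f=-1.341000 → y ← -0.900000 + 0.5·(-1.341000) = -1.570500
x=0.500000, y=-1.570500: f=-2.087545 → y ← -1.570500 + 0.5·(-2.087545) = -2.614273
x=1.000000, y=-2.614273: f=-2.885266 → y ← -2.614273 + 0.5·(-2.885266) = -4.056906
x=1.500000, y=-4.056906: f=-3.772289 → y ← -4.056906 + 0.5·(-3.772289) = -5.943050
x=2.000000, y=-5.943050: f=-4.815145 → y ← -5.943050 + 0.5·(-4.815145) = -8.350622
y(2.5) ≈ -8.3506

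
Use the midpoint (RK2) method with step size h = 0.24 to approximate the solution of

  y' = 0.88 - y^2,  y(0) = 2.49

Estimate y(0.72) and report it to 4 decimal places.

Midpoint: k1 = f(x_n, y_n); k2 = f(x_n + h/2, y_n + (h/2)·k1); y_{n+1} = y_n + h·k2.
x=0.000000, y=2.490000:
  k1 = f(0.000000, 2.490000) = -5.320100
  k2 = f(0.120000, 1.851588) = -2.548378
  y ← 2.490000 + 0.24·(-2.548378) = 1.878389
x=0.240000, y=1.878389:
  k1 = f(0.240000, 1.878389) = -2.648346
  k2 = f(0.360000, 1.560588) = -1.555434
  y ← 1.878389 + 0.24·(-1.555434) = 1.505085
x=0.480000, y=1.505085:
  k1 = f(0.480000, 1.505085) = -1.385281
  k2 = f(0.600000, 1.338851) = -0.912523
  y ← 1.505085 + 0.24·(-0.912523) = 1.286080
y(0.72) ≈ 1.2861

1.2861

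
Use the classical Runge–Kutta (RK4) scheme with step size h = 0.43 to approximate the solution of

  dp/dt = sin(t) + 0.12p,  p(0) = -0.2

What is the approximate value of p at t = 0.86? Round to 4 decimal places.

RK4: k1 = f(t_n, p_n); k2 = f(t_n + h/2, p_n + (h/2)·k1); k3 = f(t_n + h/2, p_n + (h/2)·k2); k4 = f(t_n + h, p_n + h·k3); p_{n+1} = p_n + (h/6)·(k1 + 2k2 + 2k3 + k4).
t=0.000000, p=-0.200000:
  k1 = f(0.000000, -0.200000) = -0.024000
  k2 = f(0.215000, -0.205160) = 0.188728
  k3 = f(0.215000, -0.159423) = 0.194217
  k4 = f(0.430000, -0.116487) = 0.402892
  p ← -0.200000 + (0.43/6)·(k1 + 2k2 + 2k3 + k4) = -0.117957
t=0.430000, p=-0.117957:
  k1 = f(0.430000, -0.117957) = 0.402716
  k2 = f(0.645000, -0.031373) = 0.597434
  k3 = f(0.645000, 0.010491) = 0.602457
  k4 = f(0.860000, 0.141099) = 0.774774
  p ← -0.117957 + (0.43/6)·(k1 + 2k2 + 2k3 + k4) = 0.138414
p(0.86) ≈ 0.1384

0.1384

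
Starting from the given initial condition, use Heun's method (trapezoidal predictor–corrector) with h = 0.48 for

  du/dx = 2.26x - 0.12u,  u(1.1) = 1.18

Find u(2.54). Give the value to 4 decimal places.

Heun: k1 = f(x_n, u_n); k2 = f(x_n + h, u_n + h·k1); u_{n+1} = u_n + (h/2)·(k1 + k2).
x=1.100000, u=1.180000:
  k1 = f(1.100000, 1.180000) = 2.344400
  k2 = f(1.580000, 2.305312) = 3.294163
  u ← 1.180000 + (0.48/2)·(2.344400 + 3.294163) = 2.533255
x=1.580000, u=2.533255:
  k1 = f(1.580000, 2.533255) = 3.266809
  k2 = f(2.060000, 4.101324) = 4.163441
  u ← 2.533255 + (0.48/2)·(3.266809 + 4.163441) = 4.316515
x=2.060000, u=4.316515:
  k1 = f(2.060000, 4.316515) = 4.137618
  k2 = f(2.540000, 6.302572) = 4.984091
  u ← 4.316515 + (0.48/2)·(4.137618 + 4.984091) = 6.505725
u(2.54) ≈ 6.5057

6.5057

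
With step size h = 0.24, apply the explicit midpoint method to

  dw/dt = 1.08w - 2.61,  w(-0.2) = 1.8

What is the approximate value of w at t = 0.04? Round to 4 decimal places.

1.6194

Midpoint: k1 = f(t_n, w_n); k2 = f(t_n + h/2, w_n + (h/2)·k1); w_{n+1} = w_n + h·k2.
t=-0.200000, w=1.800000:
  k1 = f(-0.200000, 1.800000) = -0.666000
  k2 = f(-0.080000, 1.720080) = -0.752314
  w ← 1.800000 + 0.24·(-0.752314) = 1.619445
w(0.04) ≈ 1.6194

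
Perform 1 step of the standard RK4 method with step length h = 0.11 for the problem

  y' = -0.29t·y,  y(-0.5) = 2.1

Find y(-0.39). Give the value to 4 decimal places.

2.1300

RK4: k1 = f(t_n, y_n); k2 = f(t_n + h/2, y_n + (h/2)·k1); k3 = f(t_n + h/2, y_n + (h/2)·k2); k4 = f(t_n + h, y_n + h·k3); y_{n+1} = y_n + (h/6)·(k1 + 2k2 + 2k3 + k4).
t=-0.500000, y=2.100000:
  k1 = f(-0.500000, 2.100000) = 0.304500
  k2 = f(-0.445000, 2.116748) = 0.273166
  k3 = f(-0.445000, 2.115024) = 0.272944
  k4 = f(-0.390000, 2.130024) = 0.240906
  y ← 2.100000 + (0.11/6)·(k1 + 2k2 + 2k3 + k4) = 2.130023
y(-0.39) ≈ 2.1300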